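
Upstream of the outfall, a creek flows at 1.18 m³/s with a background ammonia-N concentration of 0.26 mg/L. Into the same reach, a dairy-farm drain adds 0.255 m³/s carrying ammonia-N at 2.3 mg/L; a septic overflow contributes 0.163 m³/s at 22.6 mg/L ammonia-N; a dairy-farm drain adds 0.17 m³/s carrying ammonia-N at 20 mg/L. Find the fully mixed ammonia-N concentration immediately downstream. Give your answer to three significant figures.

Flow-weighted average: C = (1.180·0.2600 + 0.2550·2.300 + 0.1630·22.60 + 0.1700·20.00) / 1.768 = 7.977/1.768 = 4.512 mg/L.

4.51 mg/L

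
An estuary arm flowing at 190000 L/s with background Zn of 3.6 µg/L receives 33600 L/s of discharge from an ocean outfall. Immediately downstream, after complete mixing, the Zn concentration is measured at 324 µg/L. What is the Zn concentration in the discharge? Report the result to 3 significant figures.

2140 µg/L

Mass balance: 190000·3.600 + 33600·Cₑ = 223600·324.0
→ Cₑ = (223600·324.0 − 190000·3.600) / 33600 = 2136 µg/L.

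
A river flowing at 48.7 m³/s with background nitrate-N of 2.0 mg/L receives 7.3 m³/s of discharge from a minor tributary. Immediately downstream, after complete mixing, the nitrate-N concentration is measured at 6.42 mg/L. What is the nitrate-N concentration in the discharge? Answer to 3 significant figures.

Mass balance: 48.70·2.000 + 7.300·Cₑ = 56.00·6.420
→ Cₑ = (56.00·6.420 − 48.70·2.000) / 7.300 = 35.91 mg/L.

35.9 mg/L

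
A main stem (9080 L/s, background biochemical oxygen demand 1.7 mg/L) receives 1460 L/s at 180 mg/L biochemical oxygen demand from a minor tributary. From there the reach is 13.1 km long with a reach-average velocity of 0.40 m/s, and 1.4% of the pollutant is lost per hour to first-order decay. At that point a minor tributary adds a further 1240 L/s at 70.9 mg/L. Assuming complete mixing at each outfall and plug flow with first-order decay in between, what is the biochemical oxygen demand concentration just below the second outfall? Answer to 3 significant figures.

28.2 mg/L

Mixed concentration C = ΣQC/ΣQ = (9080·1.700 + 1460·180.0) / 10540 = 278200/10540 = 26.40 mg/L; combined flow 10540 L/s.
Travel time t = 13.1·1000 / 0.40 = 32750 s = 9.097 h.
1.4%/h lost → k = −ln(1 − 0.014) = 0.01410 h⁻¹.
After decay, C = 26.40 × e^(−kt) = 26.40 × 0.8796 = 23.22 mg/L.
Second outfall: C = (10540·23.22 + 1240·70.90)/11780 = 28.24 mg/L.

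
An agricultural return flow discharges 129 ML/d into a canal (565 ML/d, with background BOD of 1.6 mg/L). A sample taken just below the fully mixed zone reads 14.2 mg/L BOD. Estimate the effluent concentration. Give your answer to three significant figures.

69.4 mg/L

Mass balance: 565.0·1.600 + 129.0·Cₑ = 694.0·14.20
→ Cₑ = (694.0·14.20 − 565.0·1.600) / 129.0 = 69.39 mg/L.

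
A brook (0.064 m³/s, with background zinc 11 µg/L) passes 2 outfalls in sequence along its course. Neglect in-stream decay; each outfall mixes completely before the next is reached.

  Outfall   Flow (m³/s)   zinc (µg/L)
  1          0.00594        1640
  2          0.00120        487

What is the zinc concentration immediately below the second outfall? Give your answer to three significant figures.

155 µg/L

Below outfall 1: Q → 0.06994 m³/s, C = (0.06400·11.00 + 0.005940·1640)/0.06994 = 149.4 µg/L.
Below outfall 2: Q → 0.07114 m³/s, C = (0.06994·149.4 + 0.001200·487.0)/0.07114 = 155.0 µg/L.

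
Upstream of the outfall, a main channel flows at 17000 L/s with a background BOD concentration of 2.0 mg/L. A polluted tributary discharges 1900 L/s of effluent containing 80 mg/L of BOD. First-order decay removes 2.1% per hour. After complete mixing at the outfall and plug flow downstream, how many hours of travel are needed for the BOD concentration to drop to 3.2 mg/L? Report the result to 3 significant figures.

Mixed concentration C = ΣQC/ΣQ = (17000·2.000 + 1900·80.00) / 18900 = 186000/18900 = 9.841 mg/L.
2.1%/h lost → k = −ln(1 − 0.021) = 0.02122 h⁻¹.
9.841·exp(−k·t) = 3.2 → t = ln(9.841/3.2)/k = 190600 s = 52.93 h.

52.9 h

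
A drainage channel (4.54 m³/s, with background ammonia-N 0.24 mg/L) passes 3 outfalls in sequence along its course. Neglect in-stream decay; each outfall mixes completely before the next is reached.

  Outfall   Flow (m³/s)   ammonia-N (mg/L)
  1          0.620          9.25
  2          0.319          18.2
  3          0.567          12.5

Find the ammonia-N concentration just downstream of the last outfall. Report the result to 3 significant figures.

Outfall 1: combined Q = 5.160 m³/s; C = (4.540·0.2400 + 0.6200·9.250)/5.160 = 1.323 mg/L.
Outfall 2: combined Q = 5.479 m³/s; C = (5.160·1.323 + 0.3190·18.20)/5.479 = 2.305 mg/L.
Outfall 3: combined Q = 6.046 m³/s; C = (5.479·2.305 + 0.5670·12.50)/6.046 = 3.261 mg/L.

3.26 mg/L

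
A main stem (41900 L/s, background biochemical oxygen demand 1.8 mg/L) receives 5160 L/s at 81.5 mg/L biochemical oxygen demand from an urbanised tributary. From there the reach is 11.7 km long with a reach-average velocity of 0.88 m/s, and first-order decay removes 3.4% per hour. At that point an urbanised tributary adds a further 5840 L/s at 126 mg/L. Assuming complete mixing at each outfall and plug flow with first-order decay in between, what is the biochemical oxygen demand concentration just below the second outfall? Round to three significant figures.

22.2 mg/L

After mixing, C = (41900·1.800 + 5160·81.50) / 47060 = 496000/47060 = 10.54 mg/L; combined flow 47060 L/s.
Travel time t = 11.7·1000 / 0.88 = 13300 s = 3.693 h.
3.4%/h lost → k = −ln(1 − 0.034) = 0.03459 h⁻¹.
Decay over the reach: 10.54·exp(−kt) = 10.54·0.8801 = 9.275 mg/L.
At the second outfall, C = (47060·9.275 + 5840·126.0) / (47060 + 5840) = 22.16 mg/L.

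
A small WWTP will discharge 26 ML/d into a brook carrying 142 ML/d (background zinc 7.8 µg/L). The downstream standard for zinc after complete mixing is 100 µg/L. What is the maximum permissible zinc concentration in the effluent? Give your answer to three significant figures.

At the limit, (Qr·Cr + Qe·Cₑ)/(Qr + Qe) = 100:
Cₑ = (168.0·100 − 142.0·7.800) / 26.00 = 603.6 µg/L.

604 µg/L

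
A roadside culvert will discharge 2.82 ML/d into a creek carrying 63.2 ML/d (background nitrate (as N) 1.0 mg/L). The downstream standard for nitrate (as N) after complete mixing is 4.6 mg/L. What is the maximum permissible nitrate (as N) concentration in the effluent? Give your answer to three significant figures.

At the limit, (Qr·Cr + Qe·Cₑ)/(Qr + Qe) = 4.6:
Cₑ = (66.02·4.6 − 63.20·1.000) / 2.820 = 85.28 mg/L.

85.3 mg/L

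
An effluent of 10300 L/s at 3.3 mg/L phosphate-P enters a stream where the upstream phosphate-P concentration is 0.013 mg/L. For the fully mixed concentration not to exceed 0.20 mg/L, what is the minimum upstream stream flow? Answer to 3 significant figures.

Set C_mix = 0.20: (Q·0.01300 + 10300·3.300) / (Q + 10300) = 0.20
→ Q = 10300·(3.300 − 0.20)/(0.20 − 0.01300) = 170700 L/s.

171000 L/s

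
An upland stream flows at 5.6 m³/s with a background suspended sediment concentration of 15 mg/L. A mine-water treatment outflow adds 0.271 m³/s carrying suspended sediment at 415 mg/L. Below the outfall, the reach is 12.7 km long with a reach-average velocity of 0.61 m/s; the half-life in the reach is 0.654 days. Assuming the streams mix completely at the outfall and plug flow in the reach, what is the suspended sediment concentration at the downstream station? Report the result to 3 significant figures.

Mass balance: C = (5.600·15.00 + 0.2710·415.0) / 5.871 = 196.5/5.871 = 33.46 mg/L.
Travel time t = 12.7·1000 / 0.61 = 20820 s = 5.783 h.
Half-life 0.654 d → k = ln 2 / 0.654 = 1.060 d⁻¹.
First-order decay: C = 33.46·exp(−k·t) = 33.46·0.7746 = 25.92 mg/L.

25.9 mg/L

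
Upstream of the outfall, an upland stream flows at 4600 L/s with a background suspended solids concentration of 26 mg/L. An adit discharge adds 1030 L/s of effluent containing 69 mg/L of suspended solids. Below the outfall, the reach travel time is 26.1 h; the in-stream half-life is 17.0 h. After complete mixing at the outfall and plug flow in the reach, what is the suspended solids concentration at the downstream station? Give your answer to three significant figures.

11.7 mg/L

Conservation of mass: C = (4600·26.00 + 1030·69.00) / 5630 = 190700/5630 = 33.87 mg/L.
Half-life 17.0 h → k = ln 2 / 17.0 = 0.04077 h⁻¹ = 0.9786 d⁻¹.
First-order decay: C = 33.87·exp(−k·t) = 33.87·0.3450 = 11.68 mg/L.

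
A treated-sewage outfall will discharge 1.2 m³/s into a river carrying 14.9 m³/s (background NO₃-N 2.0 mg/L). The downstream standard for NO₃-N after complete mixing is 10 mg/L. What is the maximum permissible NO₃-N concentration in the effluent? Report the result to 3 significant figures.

At the limit, (Qr·Cr + Qe·Cₑ)/(Qr + Qe) = 10:
Cₑ = (16.10·10 − 14.90·2.000) / 1.200 = 109.3 mg/L.

109 mg/L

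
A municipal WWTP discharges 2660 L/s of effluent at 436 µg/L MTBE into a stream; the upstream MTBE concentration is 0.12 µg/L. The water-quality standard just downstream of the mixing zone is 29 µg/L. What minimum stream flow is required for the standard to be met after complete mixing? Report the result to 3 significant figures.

Set C_mix = 29: (Q·0.1200 + 2660·436.0) / (Q + 2660) = 29
→ Q = 2660·(436.0 − 29)/(29 − 0.1200) = 37490 L/s.

37500 L/s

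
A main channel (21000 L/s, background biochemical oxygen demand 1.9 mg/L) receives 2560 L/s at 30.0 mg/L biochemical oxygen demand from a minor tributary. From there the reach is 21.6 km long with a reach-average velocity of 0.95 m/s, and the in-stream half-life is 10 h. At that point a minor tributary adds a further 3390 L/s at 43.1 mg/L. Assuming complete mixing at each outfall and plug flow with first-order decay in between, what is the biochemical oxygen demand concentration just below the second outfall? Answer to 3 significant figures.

8.22 mg/L

Conservation of mass: C = (21000·1.900 + 2560·30.00) / 23560 = 116700/23560 = 4.953 mg/L; combined flow 23560 L/s.
Travel time t = 21.6·1000 / 0.95 = 22740 s = 6.316 h.
Half-life 10 h → k = ln 2 / 10 = 0.06931 h⁻¹ = 1.664 d⁻¹.
After decay, C = 4.953 × e^(−kt) = 4.953 × 0.6455 = 3.197 mg/L.
At the second outfall, C = (23560·3.197 + 3390·43.10) / (23560 + 3390) = 8.217 mg/L.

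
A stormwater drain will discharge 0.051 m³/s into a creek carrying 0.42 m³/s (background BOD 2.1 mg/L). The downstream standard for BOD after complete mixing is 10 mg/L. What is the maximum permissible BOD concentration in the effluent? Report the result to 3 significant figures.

At the limit, (Qr·Cr + Qe·Cₑ)/(Qr + Qe) = 10:
Cₑ = (0.4710·10 − 0.4200·2.100) / 0.05100 = 75.06 mg/L.

75.1 mg/L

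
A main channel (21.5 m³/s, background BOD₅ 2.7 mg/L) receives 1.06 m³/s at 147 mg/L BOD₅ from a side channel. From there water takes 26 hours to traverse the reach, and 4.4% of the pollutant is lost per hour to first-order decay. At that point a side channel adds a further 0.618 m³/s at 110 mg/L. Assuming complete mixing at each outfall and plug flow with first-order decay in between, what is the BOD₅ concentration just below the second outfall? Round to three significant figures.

After mixing, C = (21.50·2.700 + 1.060·147.0) / 22.56 = 213.9/22.56 = 9.480 mg/L; combined flow 22.56 m³/s.
4.4%/h lost → k = −ln(1 − 0.044) = 0.04500 h⁻¹.
Decay over the reach: 9.480·exp(−kt) = 9.480·0.3104 = 2.942 mg/L.
At the second outfall, C = (22.56·2.942 + 0.6180·110.0) / (22.56 + 0.6180) = 5.797 mg/L.

5.80 mg/L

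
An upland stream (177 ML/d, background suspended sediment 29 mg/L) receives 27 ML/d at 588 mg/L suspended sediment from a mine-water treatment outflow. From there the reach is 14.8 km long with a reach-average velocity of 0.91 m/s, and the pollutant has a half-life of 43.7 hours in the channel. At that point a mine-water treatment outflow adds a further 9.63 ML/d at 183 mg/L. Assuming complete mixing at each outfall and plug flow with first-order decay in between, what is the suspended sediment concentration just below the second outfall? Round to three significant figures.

99.8 mg/L

Conservation of mass: C = (177.0·29.00 + 27.00·588.0) / 204.0 = 21010/204.0 = 103.0 mg/L; combined flow 204.0 ML/d.
Travel time t = 14.8·1000 / 0.91 = 16260 s = 4.518 h.
Half-life 43.7 h → k = ln 2 / 43.7 = 0.01586 h⁻¹ = 0.3807 d⁻¹.
After decay, C = 103.0 × e^(−kt) = 103.0 × 0.9308 = 95.86 mg/L.
At the second outfall, C = (204.0·95.86 + 9.630·183.0) / (204.0 + 9.630) = 99.79 mg/L.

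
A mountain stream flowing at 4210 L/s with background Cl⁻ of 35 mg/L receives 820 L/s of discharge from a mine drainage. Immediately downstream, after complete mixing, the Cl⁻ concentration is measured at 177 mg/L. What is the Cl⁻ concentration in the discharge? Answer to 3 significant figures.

906 mg/L

Mass balance: 4210·35.00 + 820.0·Cₑ = 5030·177.0
→ Cₑ = (5030·177.0 − 4210·35.00) / 820.0 = 906.0 mg/L.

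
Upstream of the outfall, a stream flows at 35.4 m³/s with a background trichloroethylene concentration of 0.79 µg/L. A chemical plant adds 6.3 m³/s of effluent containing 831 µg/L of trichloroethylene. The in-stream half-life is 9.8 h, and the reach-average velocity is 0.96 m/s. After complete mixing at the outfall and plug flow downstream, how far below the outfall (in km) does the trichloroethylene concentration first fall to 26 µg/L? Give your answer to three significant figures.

77.2 km

Conservation of mass: C = (35.40·0.7900 + 6.300·831.0) / 41.70 = 5263/41.70 = 126.2 µg/L.
Half-life 9.8 h → k = ln 2 / 9.8 = 0.07073 h⁻¹ = 1.698 d⁻¹.
Set 126.2·exp(−k·t) = 26 → t = ln(126.2/26)/k = 80410 s = 22.34 h.
Distance = v·t = 0.96·80410 = 77200 m = 77.20 km.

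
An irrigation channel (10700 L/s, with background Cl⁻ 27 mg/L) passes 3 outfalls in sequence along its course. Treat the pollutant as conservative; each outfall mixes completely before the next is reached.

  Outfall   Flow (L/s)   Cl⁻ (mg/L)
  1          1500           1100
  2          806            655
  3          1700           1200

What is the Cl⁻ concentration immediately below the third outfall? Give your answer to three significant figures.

306 mg/L

Below outfall 1: Q → 12200 L/s, C = (10700·27.00 + 1500·1100)/12200 = 158.9 mg/L.
Below outfall 2: Q → 13010 L/s, C = (12200·158.9 + 806.0·655.0)/13010 = 189.7 mg/L.
Below outfall 3: Q → 14710 L/s, C = (13010·189.7 + 1700·1200)/14710 = 306.5 mg/L.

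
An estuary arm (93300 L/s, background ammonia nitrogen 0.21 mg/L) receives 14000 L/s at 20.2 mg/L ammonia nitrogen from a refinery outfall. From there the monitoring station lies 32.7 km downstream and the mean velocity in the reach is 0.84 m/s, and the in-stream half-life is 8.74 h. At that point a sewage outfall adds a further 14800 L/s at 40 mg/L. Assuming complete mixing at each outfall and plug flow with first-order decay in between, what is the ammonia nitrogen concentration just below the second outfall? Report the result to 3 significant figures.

5.90 mg/L

Flow-weighted average: C = (93300·0.2100 + 14000·20.20) / 107300 = 302400/107300 = 2.818 mg/L; combined flow 107300 L/s.
Travel time t = 32.7·1000 / 0.84 = 38930 s = 10.81 h.
Half-life 8.74 h → k = ln 2 / 8.74 = 0.07931 h⁻¹ = 1.903 d⁻¹.
Applying C = C₀e^(−kt): 2.818 × 0.4242 = 1.195 mg/L.
At the second outfall, C = (107300·1.195 + 14800·40.00) / (107300 + 14800) = 5.899 mg/L.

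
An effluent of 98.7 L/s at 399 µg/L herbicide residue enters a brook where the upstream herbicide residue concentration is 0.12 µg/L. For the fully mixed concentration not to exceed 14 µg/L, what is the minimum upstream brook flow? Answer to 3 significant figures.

2740 L/s

Set C_mix = 14: (Q·0.1200 + 98.70·399.0) / (Q + 98.70) = 14
→ Q = 98.70·(399.0 − 14)/(14 − 0.1200) = 2738 L/s.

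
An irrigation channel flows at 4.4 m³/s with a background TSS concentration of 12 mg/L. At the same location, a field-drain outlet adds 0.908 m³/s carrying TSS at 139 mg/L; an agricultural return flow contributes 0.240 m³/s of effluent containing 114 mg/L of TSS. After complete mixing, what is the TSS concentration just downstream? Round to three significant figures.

37.2 mg/L

Mass balance: C = (4.400·12.00 + 0.9080·139.0 + 0.2400·114.0) / 5.548 = 206.4/5.548 = 37.20 mg/L.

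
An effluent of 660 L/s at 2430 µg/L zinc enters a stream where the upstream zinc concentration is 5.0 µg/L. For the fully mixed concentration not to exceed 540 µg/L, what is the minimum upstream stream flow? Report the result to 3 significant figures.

Set C_mix = 540: (Q·5.000 + 660.0·2430) / (Q + 660.0) = 540
→ Q = 660.0·(2430 − 540)/(540 − 5.000) = 2332 L/s.

2330 L/s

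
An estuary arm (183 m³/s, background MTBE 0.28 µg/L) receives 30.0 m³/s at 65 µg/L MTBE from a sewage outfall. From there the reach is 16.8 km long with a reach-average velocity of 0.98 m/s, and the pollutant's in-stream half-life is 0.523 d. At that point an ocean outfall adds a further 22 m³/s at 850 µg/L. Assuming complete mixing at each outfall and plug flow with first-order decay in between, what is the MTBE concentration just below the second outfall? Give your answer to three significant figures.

86.1 µg/L

After mixing, C = (183.0·0.2800 + 30.00·65.00) / 213.0 = 2001/213.0 = 9.395 µg/L; combined flow 213.0 m³/s.
Travel time t = 16.8·1000 / 0.98 = 17140 s = 4.762 h.
Half-life 0.523 d → k = ln 2 / 0.523 = 1.325 d⁻¹.
After decay, C = 9.395 × e^(−kt) = 9.395 × 0.7688 = 7.223 µg/L.
Second outfall: C = (213.0·7.223 + 22.00·850.0)/235.0 = 86.12 µg/L.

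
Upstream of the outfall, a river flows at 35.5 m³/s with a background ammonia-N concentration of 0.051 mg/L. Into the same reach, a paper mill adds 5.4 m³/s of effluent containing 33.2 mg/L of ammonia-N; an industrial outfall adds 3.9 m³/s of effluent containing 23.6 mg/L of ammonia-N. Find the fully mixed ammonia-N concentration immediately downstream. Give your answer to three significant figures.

Flow-weighted average: C = (35.50·0.05100 + 5.400·33.20 + 3.900·23.60) / 44.80 = 273.1/44.80 = 6.097 mg/L.

6.10 mg/L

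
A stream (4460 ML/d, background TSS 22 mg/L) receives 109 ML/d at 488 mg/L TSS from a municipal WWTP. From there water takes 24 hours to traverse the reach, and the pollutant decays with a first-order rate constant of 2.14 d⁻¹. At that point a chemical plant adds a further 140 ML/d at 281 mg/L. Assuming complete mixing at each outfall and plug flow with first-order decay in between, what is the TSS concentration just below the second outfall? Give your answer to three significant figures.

Flow-weighted average: C = (4460·22.00 + 109.0·488.0) / 4569 = 151300/4569 = 33.12 mg/L; combined flow 4569 ML/d.
First-order decay: C = 33.12·exp(−k·t) = 33.12·0.1177 = 3.896 mg/L.
At the second outfall, C = (4569·3.896 + 140.0·281.0) / (4569 + 140.0) = 12.13 mg/L.

12.1 mg/L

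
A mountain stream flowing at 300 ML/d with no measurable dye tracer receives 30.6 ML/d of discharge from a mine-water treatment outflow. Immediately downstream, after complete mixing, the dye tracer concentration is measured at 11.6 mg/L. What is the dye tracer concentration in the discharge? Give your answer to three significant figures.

125 mg/L

Mass balance: 300.0·0 + 30.60·Cₑ = 330.6·11.60
→ Cₑ = (330.6·11.60 − 300.0·0) / 30.60 = 125.3 mg/L.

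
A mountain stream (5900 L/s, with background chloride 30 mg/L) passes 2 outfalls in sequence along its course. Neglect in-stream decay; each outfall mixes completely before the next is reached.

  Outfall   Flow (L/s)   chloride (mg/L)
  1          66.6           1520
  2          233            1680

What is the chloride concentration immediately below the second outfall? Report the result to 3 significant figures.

Below outfall 1: Q → 5967 L/s, C = (5900·30.00 + 66.60·1520)/5967 = 46.63 mg/L.
Below outfall 2: Q → 6200 L/s, C = (5967·46.63 + 233.0·1680)/6200 = 108.0 mg/L.

108 mg/L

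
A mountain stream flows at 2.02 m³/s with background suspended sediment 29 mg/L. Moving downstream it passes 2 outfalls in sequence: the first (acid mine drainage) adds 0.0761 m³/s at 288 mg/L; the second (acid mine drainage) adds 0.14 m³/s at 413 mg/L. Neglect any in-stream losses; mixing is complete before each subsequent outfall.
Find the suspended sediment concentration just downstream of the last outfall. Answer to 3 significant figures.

Outfall 1: combined Q = 2.096 m³/s; C = (2.020·29.00 + 0.07610·288.0)/2.096 = 38.40 mg/L.
Outfall 2: combined Q = 2.236 m³/s; C = (2.096·38.40 + 0.1400·413.0)/2.236 = 61.86 mg/L.

61.9 mg/L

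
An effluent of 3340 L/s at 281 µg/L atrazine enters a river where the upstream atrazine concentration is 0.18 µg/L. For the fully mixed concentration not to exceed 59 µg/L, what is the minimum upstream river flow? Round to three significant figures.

Set C_mix = 59: (Q·0.1800 + 3340·281.0) / (Q + 3340) = 59
→ Q = 3340·(281.0 − 59)/(59 − 0.1800) = 12610 L/s.

12600 L/s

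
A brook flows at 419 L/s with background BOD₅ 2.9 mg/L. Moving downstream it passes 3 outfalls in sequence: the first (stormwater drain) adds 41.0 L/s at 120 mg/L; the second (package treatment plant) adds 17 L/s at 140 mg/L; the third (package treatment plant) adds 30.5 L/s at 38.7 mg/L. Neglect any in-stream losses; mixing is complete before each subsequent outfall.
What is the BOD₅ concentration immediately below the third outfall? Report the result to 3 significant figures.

19.1 mg/L

After outfall 1: Q = 419.0 + 41.00 = 460.0 L/s; C = (419.0·2.900 + 41.00·120.0)/460.0 = 13.34 mg/L.
After outfall 2: Q = 460.0 + 17.00 = 477.0 L/s; C = (460.0·13.34 + 17.00·140.0)/477.0 = 17.85 mg/L.
After outfall 3: Q = 477.0 + 30.50 = 507.5 L/s; C = (477.0·17.85 + 30.50·38.70)/507.5 = 19.10 mg/L.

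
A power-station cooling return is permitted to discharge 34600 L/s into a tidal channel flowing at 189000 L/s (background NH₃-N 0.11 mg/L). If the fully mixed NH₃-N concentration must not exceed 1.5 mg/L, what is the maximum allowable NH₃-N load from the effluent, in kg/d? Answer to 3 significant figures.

27200 kg/d

Mass balance at the limit: 189000·0.1100 + 34600·Cₑ = 223600·1.5 → Cₑ = 9.093 mg/L.
34600 L/s = 34.60 m³/s. Load = 34.60 m³/s × 9.093 g/m³ × 86 400 s/d = 27180 kg/d.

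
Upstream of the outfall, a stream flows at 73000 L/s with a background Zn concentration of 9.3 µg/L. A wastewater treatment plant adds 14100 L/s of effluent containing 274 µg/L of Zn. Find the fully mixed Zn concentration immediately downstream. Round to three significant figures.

Mass balance: C = (73000·9.300 + 14100·274.0) / 87100 = 4542000/87100 = 52.15 µg/L.

52.2 µg/L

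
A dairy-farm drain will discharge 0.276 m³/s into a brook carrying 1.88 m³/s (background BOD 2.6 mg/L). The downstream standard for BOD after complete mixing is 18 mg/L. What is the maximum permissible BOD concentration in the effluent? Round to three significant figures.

At the limit, (Qr·Cr + Qe·Cₑ)/(Qr + Qe) = 18:
Cₑ = (2.156·18 − 1.880·2.600) / 0.2760 = 122.9 mg/L.

123 mg/L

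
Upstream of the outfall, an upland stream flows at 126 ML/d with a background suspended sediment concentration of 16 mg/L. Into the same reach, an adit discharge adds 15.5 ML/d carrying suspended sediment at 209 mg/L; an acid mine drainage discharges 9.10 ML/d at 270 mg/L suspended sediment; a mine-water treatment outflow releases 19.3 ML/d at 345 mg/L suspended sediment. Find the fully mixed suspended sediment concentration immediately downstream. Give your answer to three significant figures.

Mixed concentration C = ΣQC/ΣQ = (126.0·16.00 + 15.50·209.0 + 9.100·270.0 + 19.30·345.0) / 169.9 = 14370/169.9 = 84.59 mg/L.

84.6 mg/L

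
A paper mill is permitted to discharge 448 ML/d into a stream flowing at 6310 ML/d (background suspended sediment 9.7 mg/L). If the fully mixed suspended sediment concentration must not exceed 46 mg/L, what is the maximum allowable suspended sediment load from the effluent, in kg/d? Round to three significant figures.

250000 kg/d

Mass balance at the limit: 6310·9.700 + 448.0·Cₑ = 6758·46 → Cₑ = 557.3 mg/L.
448.0 ML/d = 5.185 m³/s. Load = 5.185 m³/s × 557.3 g/m³ × 86 400 s/d = 249700 kg/d.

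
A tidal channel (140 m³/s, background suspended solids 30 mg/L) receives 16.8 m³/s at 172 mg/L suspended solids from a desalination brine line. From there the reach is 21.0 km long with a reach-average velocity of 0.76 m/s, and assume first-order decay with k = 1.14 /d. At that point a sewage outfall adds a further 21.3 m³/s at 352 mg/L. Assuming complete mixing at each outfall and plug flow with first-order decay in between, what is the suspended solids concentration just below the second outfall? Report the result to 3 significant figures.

69.7 mg/L

Conservation of mass: C = (140.0·30.00 + 16.80·172.0) / 156.8 = 7090/156.8 = 45.21 mg/L; combined flow 156.8 m³/s.
Travel time t = 21.0·1000 / 0.76 = 27630 s = 7.675 h.
Decay over the reach: 45.21·exp(−kt) = 45.21·0.6945 = 31.40 mg/L.
Second outfall: C = (156.8·31.40 + 21.30·352.0)/178.1 = 69.74 mg/L.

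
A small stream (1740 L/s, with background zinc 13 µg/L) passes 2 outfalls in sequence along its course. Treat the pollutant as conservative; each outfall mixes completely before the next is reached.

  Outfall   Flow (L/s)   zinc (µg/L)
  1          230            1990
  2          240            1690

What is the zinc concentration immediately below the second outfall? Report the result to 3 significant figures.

401 µg/L

Outfall 1: combined Q = 1970 L/s; C = (1740·13.00 + 230.0·1990)/1970 = 243.8 µg/L.
Outfall 2: combined Q = 2210 L/s; C = (1970·243.8 + 240.0·1690)/2210 = 400.9 µg/L.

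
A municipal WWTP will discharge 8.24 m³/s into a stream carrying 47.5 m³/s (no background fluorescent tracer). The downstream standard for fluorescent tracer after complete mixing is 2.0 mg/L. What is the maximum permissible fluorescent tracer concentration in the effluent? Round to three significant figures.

At the limit, (Qr·Cr + Qe·Cₑ)/(Qr + Qe) = 2.0:
Cₑ = (55.74·2.0 − 47.50·0) / 8.240 = 13.53 mg/L.

13.5 mg/L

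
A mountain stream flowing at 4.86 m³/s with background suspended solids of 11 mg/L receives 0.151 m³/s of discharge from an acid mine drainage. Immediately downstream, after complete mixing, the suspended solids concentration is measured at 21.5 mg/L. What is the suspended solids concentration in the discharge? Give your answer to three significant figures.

Mass balance: 4.860·11.00 + 0.1510·Cₑ = 5.011·21.50
→ Cₑ = (5.011·21.50 − 4.860·11.00) / 0.1510 = 359.4 mg/L.

359 mg/L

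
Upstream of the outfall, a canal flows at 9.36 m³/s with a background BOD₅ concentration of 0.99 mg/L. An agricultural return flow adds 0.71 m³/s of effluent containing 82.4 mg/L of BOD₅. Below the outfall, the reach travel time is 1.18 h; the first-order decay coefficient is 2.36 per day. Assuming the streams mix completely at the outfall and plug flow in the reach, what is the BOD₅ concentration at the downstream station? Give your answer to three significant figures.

Flow-weighted average: C = (9.360·0.9900 + 0.7100·82.40) / 10.07 = 67.77/10.07 = 6.730 mg/L.
Decay over the reach: 6.730·exp(−kt) = 6.730·0.8904 = 5.993 mg/L.

5.99 mg/L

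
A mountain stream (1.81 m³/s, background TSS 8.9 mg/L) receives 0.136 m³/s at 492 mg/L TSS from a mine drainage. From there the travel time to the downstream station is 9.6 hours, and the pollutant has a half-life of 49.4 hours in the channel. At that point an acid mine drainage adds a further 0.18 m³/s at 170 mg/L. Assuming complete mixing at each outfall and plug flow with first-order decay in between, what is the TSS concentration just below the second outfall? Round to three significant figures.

Mixed concentration C = ΣQC/ΣQ = (1.810·8.900 + 0.1360·492.0) / 1.946 = 83.02/1.946 = 42.66 mg/L; combined flow 1.946 m³/s.
Half-life 49.4 h → k = ln 2 / 49.4 = 0.01403 h⁻¹ = 0.3368 d⁻¹.
Applying C = C₀e^(−kt): 42.66 × 0.8740 = 37.29 mg/L.
At the second outfall, C = (1.946·37.29 + 0.1800·170.0) / (1.946 + 0.1800) = 48.52 mg/L.

48.5 mg/L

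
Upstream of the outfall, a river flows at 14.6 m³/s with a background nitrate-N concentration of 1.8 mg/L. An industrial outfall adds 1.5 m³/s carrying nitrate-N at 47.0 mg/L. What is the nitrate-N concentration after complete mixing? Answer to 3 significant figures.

6.01 mg/L

Mass balance: C = (14.60·1.800 + 1.500·47.00) / 16.10 = 96.78/16.10 = 6.011 mg/L.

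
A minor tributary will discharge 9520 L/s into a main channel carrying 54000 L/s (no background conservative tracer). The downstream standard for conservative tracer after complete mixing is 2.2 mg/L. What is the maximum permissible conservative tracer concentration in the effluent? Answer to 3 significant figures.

At the limit, (Qr·Cr + Qe·Cₑ)/(Qr + Qe) = 2.2:
Cₑ = (63520·2.2 − 54000·0) / 9520 = 14.68 mg/L.

14.7 mg/L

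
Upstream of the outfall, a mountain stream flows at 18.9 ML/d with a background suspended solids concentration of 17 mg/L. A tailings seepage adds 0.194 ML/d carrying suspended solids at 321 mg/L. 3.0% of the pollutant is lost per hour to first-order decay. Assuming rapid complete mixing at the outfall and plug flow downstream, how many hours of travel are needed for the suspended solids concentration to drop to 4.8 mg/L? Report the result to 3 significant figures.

47.0 h

Flow-weighted average: C = (18.90·17.00 + 0.1940·321.0) / 19.09 = 383.6/19.09 = 20.09 mg/L.
3.0%/h lost → k = −ln(1 − 0.03) = 0.03046 h⁻¹.
20.09·exp(−k·t) = 4.8 → t = ln(20.09/4.8)/k = 169200 s = 47.00 h.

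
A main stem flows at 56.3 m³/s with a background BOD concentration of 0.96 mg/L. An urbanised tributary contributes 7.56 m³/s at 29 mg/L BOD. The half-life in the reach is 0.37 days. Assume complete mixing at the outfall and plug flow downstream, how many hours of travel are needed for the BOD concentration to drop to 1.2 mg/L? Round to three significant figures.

16.3 h

Mixed concentration C = ΣQC/ΣQ = (56.30·0.9600 + 7.560·29.00) / 63.86 = 273.3/63.86 = 4.279 mg/L.
Half-life 0.37 d → k = ln 2 / 0.37 = 1.873 d⁻¹.
4.279·exp(−k·t) = 1.2 → t = ln(4.279/1.2)/k = 58640 s = 16.29 h.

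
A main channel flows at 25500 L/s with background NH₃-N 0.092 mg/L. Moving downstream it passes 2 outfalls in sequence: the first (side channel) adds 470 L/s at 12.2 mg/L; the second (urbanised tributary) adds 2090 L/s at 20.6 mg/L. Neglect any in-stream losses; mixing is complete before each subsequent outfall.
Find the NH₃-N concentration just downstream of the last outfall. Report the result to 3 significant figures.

1.82 mg/L

Below outfall 1: Q → 25970 L/s, C = (25500·0.09200 + 470.0·12.20)/25970 = 0.3111 mg/L.
Below outfall 2: Q → 28060 L/s, C = (25970·0.3111 + 2090·20.60)/28060 = 1.822 mg/L.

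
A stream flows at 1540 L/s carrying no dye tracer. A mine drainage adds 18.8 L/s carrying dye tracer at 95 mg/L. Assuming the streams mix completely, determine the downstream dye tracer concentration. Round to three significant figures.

1.15 mg/L

After mixing, C = (1540·0 + 18.80·95.00) / 1559 = 1786/1559 = 1.146 mg/L.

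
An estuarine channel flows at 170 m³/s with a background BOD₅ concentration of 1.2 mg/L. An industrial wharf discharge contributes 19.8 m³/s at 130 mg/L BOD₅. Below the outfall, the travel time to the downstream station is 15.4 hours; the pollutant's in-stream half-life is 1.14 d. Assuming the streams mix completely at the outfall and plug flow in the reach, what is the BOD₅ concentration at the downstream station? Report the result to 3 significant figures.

After mixing, C = (170.0·1.200 + 19.80·130.0) / 189.8 = 2778/189.8 = 14.64 mg/L.
Half-life 1.14 d → k = ln 2 / 1.14 = 0.6080 d⁻¹.
Decay over the reach: 14.64·exp(−kt) = 14.64·0.6770 = 9.908 mg/L.

9.91 mg/L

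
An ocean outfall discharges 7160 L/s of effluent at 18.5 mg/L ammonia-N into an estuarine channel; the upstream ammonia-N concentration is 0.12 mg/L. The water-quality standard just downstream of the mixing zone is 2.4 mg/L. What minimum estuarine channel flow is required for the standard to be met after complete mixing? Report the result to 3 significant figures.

50600 L/s

Set C_mix = 2.4: (Q·0.1200 + 7160·18.50) / (Q + 7160) = 2.4
→ Q = 7160·(18.50 − 2.4)/(2.4 − 0.1200) = 50560 L/s.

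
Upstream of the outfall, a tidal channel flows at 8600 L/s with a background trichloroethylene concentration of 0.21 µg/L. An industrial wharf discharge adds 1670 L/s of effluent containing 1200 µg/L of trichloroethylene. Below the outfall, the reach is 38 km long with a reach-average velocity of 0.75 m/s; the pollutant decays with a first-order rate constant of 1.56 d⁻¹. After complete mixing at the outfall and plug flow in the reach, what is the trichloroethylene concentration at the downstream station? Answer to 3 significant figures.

78.2 µg/L

Mixed concentration C = ΣQC/ΣQ = (8600·0.2100 + 1670·1200) / 10270 = 2006000/10270 = 195.3 µg/L.
Travel time t = 38·1000 / 0.75 = 50670 s = 14.07 h.
After decay, C = 195.3 × e^(−kt) = 195.3 × 0.4006 = 78.24 µg/L.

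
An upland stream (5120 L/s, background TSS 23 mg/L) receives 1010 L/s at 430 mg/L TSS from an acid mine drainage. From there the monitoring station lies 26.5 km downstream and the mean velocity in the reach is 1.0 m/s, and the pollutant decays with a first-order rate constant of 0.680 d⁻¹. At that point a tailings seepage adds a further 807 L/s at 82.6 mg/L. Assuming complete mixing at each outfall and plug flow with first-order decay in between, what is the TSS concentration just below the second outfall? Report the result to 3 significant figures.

74.2 mg/L

Mixed concentration C = ΣQC/ΣQ = (5120·23.00 + 1010·430.0) / 6130 = 552100/6130 = 90.06 mg/L; combined flow 6130 L/s.
Travel time t = 26.5·1000 / 1.0 = 26500 s = 7.361 h.
Decay over the reach: 90.06·exp(−kt) = 90.06·0.8117 = 73.11 mg/L.
Second outfall: C = (6130·73.11 + 807.0·82.60)/6937 = 74.21 mg/L.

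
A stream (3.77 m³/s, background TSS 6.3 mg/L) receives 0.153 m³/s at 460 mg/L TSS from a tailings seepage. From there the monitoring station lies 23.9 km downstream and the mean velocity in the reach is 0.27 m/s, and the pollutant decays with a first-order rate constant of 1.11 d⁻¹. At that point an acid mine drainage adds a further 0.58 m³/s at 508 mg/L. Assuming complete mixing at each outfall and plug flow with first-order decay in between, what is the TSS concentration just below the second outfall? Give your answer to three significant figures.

72.1 mg/L

Flow-weighted average: C = (3.770·6.300 + 0.1530·460.0) / 3.923 = 94.13/3.923 = 23.99 mg/L; combined flow 3.923 m³/s.
Travel time t = 23.9·1000 / 0.27 = 88520 s = 24.59 h.
Decay over the reach: 23.99·exp(−kt) = 23.99·0.3207 = 7.695 mg/L.
At the second outfall, C = (3.923·7.695 + 0.5800·508.0) / (3.923 + 0.5800) = 72.14 mg/L.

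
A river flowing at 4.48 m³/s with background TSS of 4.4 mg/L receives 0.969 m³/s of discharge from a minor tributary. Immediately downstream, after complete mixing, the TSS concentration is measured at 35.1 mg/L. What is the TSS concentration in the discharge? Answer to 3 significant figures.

177 mg/L

Mass balance: 4.480·4.400 + 0.9690·Cₑ = 5.449·35.10
→ Cₑ = (5.449·35.10 − 4.480·4.400) / 0.9690 = 177.0 mg/L.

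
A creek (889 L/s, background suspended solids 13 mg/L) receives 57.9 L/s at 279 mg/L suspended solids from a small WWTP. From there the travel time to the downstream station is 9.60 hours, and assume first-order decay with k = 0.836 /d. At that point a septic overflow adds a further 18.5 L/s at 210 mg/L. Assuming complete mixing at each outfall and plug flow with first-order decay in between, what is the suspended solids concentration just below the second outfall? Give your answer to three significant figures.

Mass balance: C = (889.0·13.00 + 57.90·279.0) / 946.9 = 27710/946.9 = 29.27 mg/L; combined flow 946.9 L/s.
First-order decay: C = 29.27·exp(−k·t) = 29.27·0.7158 = 20.95 mg/L.
At the second outfall, C = (946.9·20.95 + 18.50·210.0) / (946.9 + 18.50) = 24.57 mg/L.

24.6 mg/L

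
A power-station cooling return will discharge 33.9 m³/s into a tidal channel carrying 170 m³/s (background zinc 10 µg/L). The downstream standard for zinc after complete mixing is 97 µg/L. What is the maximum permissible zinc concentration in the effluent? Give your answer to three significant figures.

At the limit, (Qr·Cr + Qe·Cₑ)/(Qr + Qe) = 97:
Cₑ = (203.9·97 − 170.0·10.00) / 33.90 = 533.3 µg/L.

533 µg/L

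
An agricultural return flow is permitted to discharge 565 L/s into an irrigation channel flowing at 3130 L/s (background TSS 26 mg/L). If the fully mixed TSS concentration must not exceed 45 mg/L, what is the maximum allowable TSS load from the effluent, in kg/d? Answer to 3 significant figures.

7330 kg/d

Mass balance at the limit: 3130·26.00 + 565.0·Cₑ = 3695·45 → Cₑ = 150.3 mg/L.
565.0 L/s = 0.5650 m³/s. Load = 0.5650 m³/s × 150.3 g/m³ × 86 400 s/d = 7335 kg/d.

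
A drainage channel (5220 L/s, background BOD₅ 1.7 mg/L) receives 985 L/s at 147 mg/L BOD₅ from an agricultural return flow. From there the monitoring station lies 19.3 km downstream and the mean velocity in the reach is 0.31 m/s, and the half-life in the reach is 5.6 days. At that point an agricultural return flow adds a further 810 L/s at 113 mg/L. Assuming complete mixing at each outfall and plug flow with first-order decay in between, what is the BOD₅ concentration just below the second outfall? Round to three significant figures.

Conservation of mass: C = (5220·1.700 + 985.0·147.0) / 6205 = 153700/6205 = 24.77 mg/L; combined flow 6205 L/s.
Travel time t = 19.3·1000 / 0.31 = 62260 s = 17.29 h.
Half-life 5.6 d → k = ln 2 / 5.6 = 0.1238 d⁻¹.
First-order decay: C = 24.77·exp(−k·t) = 24.77·0.9147 = 22.65 mg/L.
At the second outfall, C = (6205·22.65 + 810.0·113.0) / (6205 + 810.0) = 33.08 mg/L.

33.1 mg/L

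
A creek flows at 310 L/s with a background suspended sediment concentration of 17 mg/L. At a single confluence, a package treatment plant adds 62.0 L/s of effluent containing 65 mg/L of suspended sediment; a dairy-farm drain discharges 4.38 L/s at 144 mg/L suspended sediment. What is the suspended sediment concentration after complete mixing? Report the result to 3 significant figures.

26.4 mg/L

Mass balance: C = (310.0·17.00 + 62.00·65.00 + 4.380·144.0) / 376.4 = 9931/376.4 = 26.38 mg/L.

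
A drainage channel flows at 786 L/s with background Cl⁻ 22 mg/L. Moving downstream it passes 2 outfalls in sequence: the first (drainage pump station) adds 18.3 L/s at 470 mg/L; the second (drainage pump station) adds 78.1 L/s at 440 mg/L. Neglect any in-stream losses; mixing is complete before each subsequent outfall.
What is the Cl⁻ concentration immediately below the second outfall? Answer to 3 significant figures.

68.3 mg/L

Below outfall 1: Q → 804.3 L/s, C = (786.0·22.00 + 18.30·470.0)/804.3 = 32.19 mg/L.
Below outfall 2: Q → 882.4 L/s, C = (804.3·32.19 + 78.10·440.0)/882.4 = 68.29 mg/L.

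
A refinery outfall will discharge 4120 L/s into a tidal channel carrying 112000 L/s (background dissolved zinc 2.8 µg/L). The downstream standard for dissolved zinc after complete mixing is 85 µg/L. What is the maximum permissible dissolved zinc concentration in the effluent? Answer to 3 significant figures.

At the limit, (Qr·Cr + Qe·Cₑ)/(Qr + Qe) = 85:
Cₑ = (116100·85 − 112000·2.800) / 4120 = 2320 µg/L.

2320 µg/L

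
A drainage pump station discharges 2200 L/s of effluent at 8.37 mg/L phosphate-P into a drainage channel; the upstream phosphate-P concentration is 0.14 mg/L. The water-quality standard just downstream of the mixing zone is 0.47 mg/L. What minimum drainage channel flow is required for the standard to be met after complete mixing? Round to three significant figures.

Set C_mix = 0.47: (Q·0.1400 + 2200·8.370) / (Q + 2200) = 0.47
→ Q = 2200·(8.370 − 0.47)/(0.47 − 0.1400) = 52670 L/s.

52700 L/s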